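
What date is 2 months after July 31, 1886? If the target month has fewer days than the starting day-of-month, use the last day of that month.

Advancing 2 months from July 31, 1886.
month 7 + 2 = 9 → September 1886.
September 1886 has only 30 days and the start was day 31, so the date clamps to September 30, 1886.

September 30, 1886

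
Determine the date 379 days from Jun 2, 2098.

Counting forward 379 days from June 2, 2098.
June has 30 days, so 30 − 2 = 28 days remain after June 2, 2098; 379 − 28 = 351 left.
July 2098 has 31 days: 351 − 31 = 320 left.
August 2098 has 31 days: 320 − 31 = 289 left.
September 2098 has 30 days: 289 − 30 = 259 left.
October 2098 has 31 days: 259 − 31 = 228 left.
November 2098 has 30 days: 228 − 30 = 198 left.
December 2098 has 31 days: 198 − 31 = 167 left.
January 2099 has 31 days: 167 − 31 = 136 left.
February 2099 has 28 days (2099 is not a leap year): 136 − 28 = 108 left.
March 2099 has 31 days: 108 − 31 = 77 left.
April 2099 has 30 days: 77 − 30 = 47 left.
May 2099 has 31 days: 47 − 31 = 16 left.
16 days into June 2099 → June 16, 2099.

June 16, 2099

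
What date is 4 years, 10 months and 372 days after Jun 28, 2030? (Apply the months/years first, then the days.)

May 4, 2036

Advancing 4 years, 10 months and 372 days from June 28, 2030: first the month/year part, then the days.
+4 years → 2034; month 6 + 10 = 16, which is month 4 of year 2035 → April 2035.
Day 28 is valid in April, giving April 28, 2035.
Now add 372 days from April 28, 2035.
April has 30 days, so 30 − 28 = 2 days remain after April 28, 2035; 372 − 2 = 370 left.
May 2035 has 31 days: 370 − 31 = 339 left.
June 2035 has 30 days: 339 − 30 = 309 left.
July 2035 has 31 days: 309 − 31 = 278 left.
August 2035 has 31 days: 278 − 31 = 247 left.
September 2035 has 30 days: 247 − 30 = 217 left.
October 2035 has 31 days: 217 − 31 = 186 left.
November 2035 has 30 days: 186 − 30 = 156 left.
December 2035 has 31 days: 156 − 31 = 125 left.
January 2036 has 31 days: 125 − 31 = 94 left.
February 2036 has 29 days (2036 is a leap year): 94 − 29 = 65 left.
March 2036 has 31 days: 65 − 31 = 34 left.
April 2036 has 30 days: 34 − 30 = 4 left.
4 days into May 2036 → May 4, 2036.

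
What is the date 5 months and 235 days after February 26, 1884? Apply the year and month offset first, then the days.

March 18, 1885

Adding 5 months and 235 days from February 26, 1884: first the month/year part, then the days.
month 2 + 5 = 7 → July 1884.
Day 26 is valid in July, giving July 26, 1884.
Now add 235 days from July 26, 1884.
July has 31 days, so 31 − 26 = 5 days remain after July 26, 1884; 235 − 5 = 230 left.
August 1884 has 31 days: 230 − 31 = 199 left.
September 1884 has 30 days: 199 − 30 = 169 left.
October 1884 has 31 days: 169 − 31 = 138 left.
November 1884 has 30 days: 138 − 30 = 108 left.
December 1884 has 31 days: 108 − 31 = 77 left.
January 1885 has 31 days: 77 − 31 = 46 left.
February 1885 has 28 days (1885 is not a leap year): 46 − 28 = 18 left.
18 days into March 1885 → March 18, 1885.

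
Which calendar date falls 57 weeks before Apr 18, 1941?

March 15, 1940

Counting back 57 weeks = 399 days from April 18, 1941.
Going back 18 days from April 18, 1941 reaches the end of the previous month; 399 − 18 = 381 left.
March 1941 has 31 days: 381 − 31 = 350 left.
February 1941 has 28 days (1941 is not a leap year): 350 − 28 = 322 left.
January 1941 has 31 days: 322 − 31 = 291 left.
December 1940 has 31 days: 291 − 31 = 260 left.
November 1940 has 30 days: 260 − 30 = 230 left.
October 1940 has 31 days: 230 − 31 = 199 left.
September 1940 has 30 days: 199 − 30 = 169 left.
August 1940 has 31 days: 169 − 31 = 138 left.
July 1940 has 31 days: 138 − 31 = 107 left.
June 1940 has 30 days: 107 − 30 = 77 left.
May 1940 has 31 days: 77 − 31 = 46 left.
April 1940 has 30 days: 46 − 30 = 16 left.
March 1940 has 31 days; 31 − 16 = 15 → March 15, 1940.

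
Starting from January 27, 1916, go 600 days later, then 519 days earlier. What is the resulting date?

April 17, 1916

Advancing 600 days from January 27, 1916:
January has 31 days, so 31 − 27 = 4 days remain after January 27, 1916; 600 − 4 = 596 left.
February 1916 has 29 days (1916 is a leap year): 596 − 29 = 567 left.
March 1916 has 31 days: 567 − 31 = 536 left.
April 1916 has 30 days: 536 − 30 = 506 left.
May 1916 has 31 days: 506 − 31 = 475 left.
June 1916 has 30 days: 475 − 30 = 445 left.
July 1916 has 31 days: 445 − 31 = 414 left.
August 1916 has 31 days: 414 − 31 = 383 left.
September 1916 has 30 days: 383 − 30 = 353 left.
October 1916 has 31 days: 353 − 31 = 322 left.
November 1916 has 30 days: 322 − 30 = 292 left.
December 1916 has 31 days: 292 − 31 = 261 left.
January 1917 has 31 days: 261 − 31 = 230 left.
February 1917 has 28 days (1917 is not a leap year): 230 − 28 = 202 left.
March 1917 has 31 days: 202 − 31 = 171 left.
April 1917 has 30 days: 171 − 30 = 141 left.
May 1917 has 31 days: 141 − 31 = 110 left.
June 1917 has 30 days: 110 − 30 = 80 left.
July 1917 has 31 days: 80 − 31 = 49 left.
August 1917 has 31 days: 49 − 31 = 18 left.
18 days into September 1917 → September 18, 1917.
Subtracting 519 days from September 18, 1917:
Going back 18 days from September 18, 1917 reaches the end of the previous month; 519 − 18 = 501 left.
August 1917 has 31 days: 501 − 31 = 470 left.
July 1917 has 31 days: 470 − 31 = 439 left.
June 1917 has 30 days: 439 − 30 = 409 left.
May 1917 has 31 days: 409 − 31 = 378 left.
April 1917 has 30 days: 378 − 30 = 348 left.
March 1917 has 31 days: 348 − 31 = 317 left.
February 1917 has 28 days (1917 is not a leap year): 317 − 28 = 289 left.
January 1917 has 31 days: 289 − 31 = 258 left.
December 1916 has 31 days: 258 − 31 = 227 left.
November 1916 has 30 days: 227 − 30 = 197 left.
October 1916 has 31 days: 197 − 31 = 166 left.
September 1916 has 30 days: 166 − 30 = 136 left.
August 1916 has 31 days: 136 − 31 = 105 left.
July 1916 has 31 days: 105 − 31 = 74 left.
June 1916 has 30 days: 74 − 30 = 44 left.
May 1916 has 31 days: 44 − 31 = 13 left.
April 1916 has 30 days; 30 − 13 = 17 → April 17, 1916.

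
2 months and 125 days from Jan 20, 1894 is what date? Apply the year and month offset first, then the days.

Counting forward 2 months and 125 days from January 20, 1894: first the month/year part, then the days.
month 1 + 2 = 3 → March 1894.
Day 20 is valid in March, giving March 20, 1894.
Now add 125 days from March 20, 1894.
March has 31 days, so 31 − 20 = 11 days remain after March 20, 1894; 125 − 11 = 114 left.
April 1894 has 30 days: 114 − 30 = 84 left.
May 1894 has 31 days: 84 − 31 = 53 left.
June 1894 has 30 days: 53 − 30 = 23 left.
23 days into July 1894 → July 23, 1894.

July 23, 1894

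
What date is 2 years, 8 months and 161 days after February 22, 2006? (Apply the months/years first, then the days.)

April 1, 2009

Advancing 2 years, 8 months and 161 days from February 22, 2006: first the month/year part, then the days.
+2 years → 2008; month 2 + 8 = 10 → October 2008.
Day 22 is valid in October, giving October 22, 2008.
Now add 161 days from October 22, 2008.
October has 31 days, so 31 − 22 = 9 days remain after October 22, 2008; 161 − 9 = 152 left.
November 2008 has 30 days: 152 − 30 = 122 left.
December 2008 has 31 days: 122 − 31 = 91 left.
January 2009 has 31 days: 91 − 31 = 60 left.
February 2009 has 28 days (2009 is not a leap year): 60 − 28 = 32 left.
March 2009 has 31 days: 32 − 31 = 1 left.
1 day into April 2009 → April 1, 2009.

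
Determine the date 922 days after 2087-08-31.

March 10, 2090

Adding 922 days from August 31, 2087.
August has 31 days, so 31 − 31 = 0 days remain after August 31, 2087; 922 − 0 = 922 left.
September 2087 has 30 days: 922 − 30 = 892 left.
October 2087 has 31 days: 892 − 31 = 861 left.
November 2087 has 30 days: 861 − 30 = 831 left.
December 2087 has 31 days: 831 − 31 = 800 left.
January 2088 has 31 days: 800 − 31 = 769 left.
February 2088 has 29 days (2088 is a leap year): 769 − 29 = 740 left.
March 2088 has 31 days: 740 − 31 = 709 left.
April 2088 has 30 days: 709 − 30 = 679 left.
May 2088 has 31 days: 679 − 31 = 648 left.
June 2088 has 30 days: 648 − 30 = 618 left.
July 2088 has 31 days: 618 − 31 = 587 left.
August 2088 has 31 days: 587 − 31 = 556 left.
September 2088 has 30 days: 556 − 30 = 526 left.
October 2088 has 31 days: 526 − 31 = 495 left.
November 2088 has 30 days: 495 − 30 = 465 left.
December 2088 has 31 days: 465 − 31 = 434 left.
January 2089 has 31 days: 434 − 31 = 403 left.
February 2089 has 28 days (2089 is not a leap year): 403 − 28 = 375 left.
March 2089 has 31 days: 375 − 31 = 344 left.
April 2089 has 30 days: 344 − 30 = 314 left.
May 2089 has 31 days: 314 − 31 = 283 left.
June 2089 has 30 days: 283 − 30 = 253 left.
July 2089 has 31 days: 253 − 31 = 222 left.
August 2089 has 31 days: 222 − 31 = 191 left.
September 2089 has 30 days: 191 − 30 = 161 left.
October 2089 has 31 days: 161 − 31 = 130 left.
November 2089 has 30 days: 130 − 30 = 100 left.
December 2089 has 31 days: 100 − 31 = 69 left.
January 2090 has 31 days: 69 − 31 = 38 left.
February 2090 has 28 days (2090 is not a leap year): 38 − 28 = 10 left.
10 days into March 2090 → March 10, 2090.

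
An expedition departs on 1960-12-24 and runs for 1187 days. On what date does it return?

March 25, 1964

Counting forward 1187 days from December 24, 1960.
December has 31 days, so 31 − 24 = 7 days remain after December 24, 1960; 1187 − 7 = 1180 left.
January 1961 has 31 days: 1180 − 31 = 1149 left.
February 1961 has 28 days (1961 is not a leap year): 1149 − 28 = 1121 left.
March 1961 has 31 days: 1121 − 31 = 1090 left.
April 1961 has 30 days: 1090 − 30 = 1060 left.
May 1961 has 31 days: 1060 − 31 = 1029 left.
June 1961 has 30 days: 1029 − 30 = 999 left.
July 1961 has 31 days: 999 − 31 = 968 left.
August 1961 has 31 days: 968 − 31 = 937 left.
September 1961 has 30 days: 937 − 30 = 907 left.
October 1961 has 31 days: 907 − 31 = 876 left.
November 1961 has 30 days: 876 − 30 = 846 left.
December 1961 has 31 days: 846 − 31 = 815 left.
January 1962 has 31 days: 815 − 31 = 784 left.
February 1962 has 28 days (1962 is not a leap year): 784 − 28 = 756 left.
March 1962 has 31 days: 756 − 31 = 725 left.
April 1962 has 30 days: 725 − 30 = 695 left.
May 1962 has 31 days: 695 − 31 = 664 left.
June 1962 has 30 days: 664 − 30 = 634 left.
July 1962 has 31 days: 634 − 31 = 603 left.
August 1962 has 31 days: 603 − 31 = 572 left.
September 1962 has 30 days: 572 − 30 = 542 left.
October 1962 has 31 days: 542 − 31 = 511 left.
November 1962 has 30 days: 511 − 30 = 481 left.
December 1962 has 31 days: 481 − 31 = 450 left.
January 1963 has 31 days: 450 − 31 = 419 left.
February 1963 has 28 days (1963 is not a leap year): 419 − 28 = 391 left.
March 1963 has 31 days: 391 − 31 = 360 left.
April 1963 has 30 days: 360 − 30 = 330 left.
May 1963 has 31 days: 330 − 31 = 299 left.
June 1963 has 30 days: 299 − 30 = 269 left.
July 1963 has 31 days: 269 − 31 = 238 left.
August 1963 has 31 days: 238 − 31 = 207 left.
September 1963 has 30 days: 207 − 30 = 177 left.
October 1963 has 31 days: 177 − 31 = 146 left.
November 1963 has 30 days: 146 − 30 = 116 left.
December 1963 has 31 days: 116 − 31 = 85 left.
January 1964 has 31 days: 85 − 31 = 54 left.
February 1964 has 29 days (1964 is a leap year): 54 − 29 = 25 left.
25 days into March 1964 → March 25, 1964.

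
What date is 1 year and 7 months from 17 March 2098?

Counting forward 1 year and 7 months from March 17, 2098.
+1 year → 2099; month 3 + 7 = 10 → October 2099.
Day 17 is valid in October, giving October 17, 2099.

October 17, 2099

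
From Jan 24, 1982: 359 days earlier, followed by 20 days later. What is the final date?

February 19, 1981

Going back 359 days from January 24, 1982:
Going back 24 days from January 24, 1982 reaches the end of the previous month; 359 − 24 = 335 left.
December 1981 has 31 days: 335 − 31 = 304 left.
November 1981 has 30 days: 304 − 30 = 274 left.
October 1981 has 31 days: 274 − 31 = 243 left.
September 1981 has 30 days: 243 − 30 = 213 left.
August 1981 has 31 days: 213 − 31 = 182 left.
July 1981 has 31 days: 182 − 31 = 151 left.
June 1981 has 30 days: 151 − 30 = 121 left.
May 1981 has 31 days: 121 − 31 = 90 left.
April 1981 has 30 days: 90 − 30 = 60 left.
March 1981 has 31 days: 60 − 31 = 29 left.
February 1981 has 28 days (1981 is not a leap year): 29 − 28 = 1 left.
January 1981 has 31 days; 31 − 1 = 30 → January 30, 1981.
Adding 20 days from January 30, 1981:
January has 31 days, so 31 − 30 = 1 day remains after January 30, 1981; 20 − 1 = 19 left.
19 days into February 1981 → February 19, 1981.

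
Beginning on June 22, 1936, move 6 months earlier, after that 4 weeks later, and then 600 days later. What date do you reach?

September 10, 1937

Counting back 6 months from June 22, 1936:
month 6 − 6 = 0, which is month 12 of year 1935 → December 1935.
Day 22 is valid in December, giving December 22, 1935.
Counting forward 4 weeks (= 28 days) from December 22, 1935:
December has 31 days, so 31 − 22 = 9 days remain after December 22, 1935; 28 − 9 = 19 left.
19 days into January 1936 → January 19, 1936.
Counting forward 600 days from January 19, 1936:
January has 31 days, so 31 − 19 = 12 days remain after January 19, 1936; 600 − 12 = 588 left.
February 1936 has 29 days (1936 is a leap year): 588 − 29 = 559 left.
March 1936 has 31 days: 559 − 31 = 528 left.
April 1936 has 30 days: 528 − 30 = 498 left.
May 1936 has 31 days: 498 − 31 = 467 left.
June 1936 has 30 days: 467 − 30 = 437 left.
July 1936 has 31 days: 437 − 31 = 406 left.
August 1936 has 31 days: 406 − 31 = 375 left.
September 1936 has 30 days: 375 − 30 = 345 left.
October 1936 has 31 days: 345 − 31 = 314 left.
November 1936 has 30 days: 314 − 30 = 284 left.
December 1936 has 31 days: 284 − 31 = 253 left.
January 1937 has 31 days: 253 − 31 = 222 left.
February 1937 has 28 days (1937 is not a leap year): 222 − 28 = 194 left.
March 1937 has 31 days: 194 − 31 = 163 left.
April 1937 has 30 days: 163 − 30 = 133 left.
May 1937 has 31 days: 133 − 31 = 102 left.
June 1937 has 30 days: 102 − 30 = 72 left.
July 1937 has 31 days: 72 − 31 = 41 left.
August 1937 has 31 days: 41 − 31 = 10 left.
10 days into September 1937 → September 10, 1937.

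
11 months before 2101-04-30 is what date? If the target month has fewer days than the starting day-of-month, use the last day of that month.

May 30, 2100

Subtracting 11 months from April 30, 2101.
month 4 − 11 = -7, which is month 5 of year 2100 → May 2100.
Day 30 is valid in May, giving May 30, 2100.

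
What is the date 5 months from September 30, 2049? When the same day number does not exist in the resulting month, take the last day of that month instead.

February 28, 2050

Counting forward 5 months from September 30, 2049.
month 9 + 5 = 14, which is month 2 of year 2050 → February 2050.
February 2050 has only 28 days (2050 is not a leap year — relevant if February), and the start was day 30, so the date clamps to February 28, 2050.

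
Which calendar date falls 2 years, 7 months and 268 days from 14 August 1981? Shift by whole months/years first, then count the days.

December 7, 1984

Counting forward 2 years, 7 months and 268 days from August 14, 1981: first the month/year part, then the days.
+2 years → 1983; month 8 + 7 = 15, which is month 3 of year 1984 → March 1984.
Day 14 is valid in March, giving March 14, 1984.
Now add 268 days from March 14, 1984.
March has 31 days, so 31 − 14 = 17 days remain after March 14, 1984; 268 − 17 = 251 left.
April 1984 has 30 days: 251 − 30 = 221 left.
May 1984 has 31 days: 221 − 31 = 190 left.
June 1984 has 30 days: 190 − 30 = 160 left.
July 1984 has 31 days: 160 − 31 = 129 left.
August 1984 has 31 days: 129 − 31 = 98 left.
September 1984 has 30 days: 98 − 30 = 68 left.
October 1984 has 31 days: 68 − 31 = 37 left.
November 1984 has 30 days: 37 − 30 = 7 left.
7 days into December 1984 → December 7, 1984.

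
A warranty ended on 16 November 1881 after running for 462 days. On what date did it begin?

August 11, 1880

Going back 462 days from November 16, 1881.
Going back 16 days from November 16, 1881 reaches the end of the previous month; 462 − 16 = 446 left.
October 1881 has 31 days: 446 − 31 = 415 left.
September 1881 has 30 days: 415 − 30 = 385 left.
August 1881 has 31 days: 385 − 31 = 354 left.
July 1881 has 31 days: 354 − 31 = 323 left.
June 1881 has 30 days: 323 − 30 = 293 left.
May 1881 has 31 days: 293 − 31 = 262 left.
April 1881 has 30 days: 262 − 30 = 232 left.
March 1881 has 31 days: 232 − 31 = 201 left.
February 1881 has 28 days (1881 is not a leap year): 201 − 28 = 173 left.
January 1881 has 31 days: 173 − 31 = 142 left.
December 1880 has 31 days: 142 − 31 = 111 left.
November 1880 has 30 days: 111 − 30 = 81 left.
October 1880 has 31 days: 81 − 31 = 50 left.
September 1880 has 30 days: 50 − 30 = 20 left.
August 1880 has 31 days; 31 − 20 = 11 → August 11, 1880.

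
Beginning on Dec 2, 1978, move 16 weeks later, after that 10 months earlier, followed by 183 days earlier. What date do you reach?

Counting forward 16 weeks (= 112 days) from December 2, 1978:
December has 31 days, so 31 − 2 = 29 days remain after December 2, 1978; 112 − 29 = 83 left.
January 1979 has 31 days: 83 − 31 = 52 left.
February 1979 has 28 days (1979 is not a leap year): 52 − 28 = 24 left.
24 days into March 1979 → March 24, 1979.
Subtracting 10 months from March 24, 1979:
month 3 − 10 = -7, which is month 5 of year 1978 → May 1978.
Day 24 is valid in May, giving May 24, 1978.
Counting back 183 days from May 24, 1978:
Going back 24 days from May 24, 1978 reaches the end of the previous month; 183 − 24 = 159 left.
April 1978 has 30 days: 159 − 30 = 129 left.
March 1978 has 31 days: 129 − 31 = 98 left.
February 1978 has 28 days (1978 is not a leap year): 98 − 28 = 70 left.
January 1978 has 31 days: 70 − 31 = 39 left.
December 1977 has 31 days: 39 − 31 = 8 left.
November 1977 has 30 days; 30 − 8 = 22 → November 22, 1977.

November 22, 1977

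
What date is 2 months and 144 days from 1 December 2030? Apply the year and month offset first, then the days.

Counting forward 2 months and 144 days from December 1, 2030: first the month/year part, then the days.
month 12 + 2 = 14, which is month 2 of year 2031 → February 2031.
Day 1 is valid in February, giving February 1, 2031.
Now add 144 days from February 1, 2031.
February has 28 days, so 28 − 1 = 27 days remain after February 1, 2031; 144 − 27 = 117 left.
March 2031 has 31 days: 117 − 31 = 86 left.
April 2031 has 30 days: 86 − 30 = 56 left.
May 2031 has 31 days: 56 − 31 = 25 left.
25 days into June 2031 → June 25, 2031.

June 25, 2031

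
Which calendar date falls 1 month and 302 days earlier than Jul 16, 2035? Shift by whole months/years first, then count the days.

August 18, 2034

Going back 1 month and 302 days from July 16, 2035: first the month/year part, then the days.
month 7 − 1 = 6 → June 2035.
Day 16 is valid in June, giving June 16, 2035.
Now subtract 302 days from June 16, 2035.
Going back 16 days from June 16, 2035 reaches the end of the previous month; 302 − 16 = 286 left.
May 2035 has 31 days: 286 − 31 = 255 left.
April 2035 has 30 days: 255 − 30 = 225 left.
March 2035 has 31 days: 225 − 31 = 194 left.
February 2035 has 28 days (2035 is not a leap year): 194 − 28 = 166 left.
January 2035 has 31 days: 166 − 31 = 135 left.
December 2034 has 31 days: 135 − 31 = 104 left.
November 2034 has 30 days: 104 − 30 = 74 left.
October 2034 has 31 days: 74 − 31 = 43 left.
September 2034 has 30 days: 43 − 30 = 13 left.
August 2034 has 31 days; 31 − 13 = 18 → August 18, 2034.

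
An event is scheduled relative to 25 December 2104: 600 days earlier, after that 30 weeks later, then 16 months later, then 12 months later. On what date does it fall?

April 1, 2106

Subtracting 600 days from December 25, 2104:
Going back 25 days from December 25, 2104 reaches the end of the previous month; 600 − 25 = 575 left.
November 2104 has 30 days: 575 − 30 = 545 left.
October 2104 has 31 days: 545 − 31 = 514 left.
September 2104 has 30 days: 514 − 30 = 484 left.
August 2104 has 31 days: 484 − 31 = 453 left.
July 2104 has 31 days: 453 − 31 = 422 left.
June 2104 has 30 days: 422 − 30 = 392 left.
May 2104 has 31 days: 392 − 31 = 361 left.
April 2104 has 30 days: 361 − 30 = 331 left.
March 2104 has 31 days: 331 − 31 = 300 left.
February 2104 has 29 days (2104 is a leap year): 300 − 29 = 271 left.
January 2104 has 31 days: 271 − 31 = 240 left.
December 2103 has 31 days: 240 − 31 = 209 left.
November 2103 has 30 days: 209 − 30 = 179 left.
October 2103 has 31 days: 179 − 31 = 148 left.
September 2103 has 30 days: 148 − 30 = 118 left.
August 2103 has 31 days: 118 − 31 = 87 left.
July 2103 has 31 days: 87 − 31 = 56 left.
June 2103 has 30 days: 56 − 30 = 26 left.
May 2103 has 31 days; 31 − 26 = 5 → May 5, 2103.
Counting forward 30 weeks (= 210 days) from May 5, 2103:
May has 31 days, so 31 − 5 = 26 days remain after May 5, 2103; 210 − 26 = 184 left.
June 2103 has 30 days: 184 − 30 = 154 left.
July 2103 has 31 days: 154 − 31 = 123 left.
August 2103 has 31 days: 123 − 31 = 92 left.
September 2103 has 30 days: 92 − 30 = 62 left.
October 2103 has 31 days: 62 − 31 = 31 left.
November 2103 has 30 days: 31 − 30 = 1 left.
1 day into December 2103 → December 1, 2103.
Counting forward 16 months from December 1, 2103:
month 12 + 16 = 28, which is month 4 of year 2105 → April 2105.
Day 1 is valid in April, giving April 1, 2105.
Counting forward 12 months from April 1, 2105:
month 4 + 12 = 16, which is month 4 of year 2106 → April 2106.
Day 1 is valid in April, giving April 1, 2106.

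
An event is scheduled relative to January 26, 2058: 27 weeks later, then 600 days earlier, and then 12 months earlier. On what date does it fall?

December 11, 2055

Adding 27 weeks (= 189 days) from January 26, 2058:
January has 31 days, so 31 − 26 = 5 days remain after January 26, 2058; 189 − 5 = 184 left.
February 2058 has 28 days (2058 is not a leap year): 184 − 28 = 156 left.
March 2058 has 31 days: 156 − 31 = 125 left.
April 2058 has 30 days: 125 − 30 = 95 left.
May 2058 has 31 days: 95 − 31 = 64 left.
June 2058 has 30 days: 64 − 30 = 34 left.
July 2058 has 31 days: 34 − 31 = 3 left.
3 days into August 2058 → August 3, 2058.
Going back 600 days from August 3, 2058:
Going back 3 days from August 3, 2058 reaches the end of the previous month; 600 − 3 = 597 left.
July 2058 has 31 days: 597 − 31 = 566 left.
June 2058 has 30 days: 566 − 30 = 536 left.
May 2058 has 31 days: 536 − 31 = 505 left.
April 2058 has 30 days: 505 − 30 = 475 left.
March 2058 has 31 days: 475 − 31 = 444 left.
February 2058 has 28 days (2058 is not a leap year): 444 − 28 = 416 left.
January 2058 has 31 days: 416 − 31 = 385 left.
December 2057 has 31 days: 385 − 31 = 354 left.
November 2057 has 30 days: 354 − 30 = 324 left.
October 2057 has 31 days: 324 − 31 = 293 left.
September 2057 has 30 days: 293 − 30 = 263 left.
August 2057 has 31 days: 263 − 31 = 232 left.
July 2057 has 31 days: 232 − 31 = 201 left.
June 2057 has 30 days: 201 − 30 = 171 left.
May 2057 has 31 days: 171 − 31 = 140 left.
April 2057 has 30 days: 140 − 30 = 110 left.
March 2057 has 31 days: 110 − 31 = 79 left.
February 2057 has 28 days (2057 is not a leap year): 79 − 28 = 51 left.
January 2057 has 31 days: 51 − 31 = 20 left.
December 2056 has 31 days; 31 − 20 = 11 → December 11, 2056.
Going back 12 months from December 11, 2056:
month 12 − 12 = 0, which is month 12 of year 2055 → December 2055.
Day 11 is valid in December, giving December 11, 2055.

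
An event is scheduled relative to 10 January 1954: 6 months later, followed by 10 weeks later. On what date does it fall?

September 18, 1954

Advancing 6 months from January 10, 1954:
month 1 + 6 = 7 → July 1954.
Day 10 is valid in July, giving July 10, 1954.
Advancing 10 weeks (= 70 days) from July 10, 1954:
July has 31 days, so 31 − 10 = 21 days remain after July 10, 1954; 70 − 21 = 49 left.
August 1954 has 31 days: 49 − 31 = 18 left.
18 days into September 1954 → September 18, 1954.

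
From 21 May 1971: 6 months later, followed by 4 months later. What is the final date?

March 21, 1972

Adding 6 months from May 21, 1971:
month 5 + 6 = 11 → November 1971.
Day 21 is valid in November, giving November 21, 1971.
Adding 4 months from November 21, 1971:
month 11 + 4 = 15, which is month 3 of year 1972 → March 1972.
Day 21 is valid in March, giving March 21, 1972.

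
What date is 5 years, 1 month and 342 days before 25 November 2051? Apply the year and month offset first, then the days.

November 17, 2045

Subtracting 5 years, 1 month and 342 days from November 25, 2051: first the month/year part, then the days.
-5 years → 2046; month 11 − 1 = 10 → October 2046.
Day 25 is valid in October, giving October 25, 2046.
Now subtract 342 days from October 25, 2046.
Going back 25 days from October 25, 2046 reaches the end of the previous month; 342 − 25 = 317 left.
September 2046 has 30 days: 317 − 30 = 287 left.
August 2046 has 31 days: 287 − 31 = 256 left.
July 2046 has 31 days: 256 − 31 = 225 left.
June 2046 has 30 days: 225 − 30 = 195 left.
May 2046 has 31 days: 195 − 31 = 164 left.
April 2046 has 30 days: 164 − 30 = 134 left.
March 2046 has 31 days: 134 − 31 = 103 left.
February 2046 has 28 days (2046 is not a leap year): 103 − 28 = 75 left.
January 2046 has 31 days: 75 − 31 = 44 left.
December 2045 has 31 days: 44 − 31 = 13 left.
November 2045 has 30 days; 30 − 13 = 17 → November 17, 2045.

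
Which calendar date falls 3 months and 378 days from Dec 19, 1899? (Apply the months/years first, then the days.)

Counting forward 3 months and 378 days from December 19, 1899: first the month/year part, then the days.
month 12 + 3 = 15, which is month 3 of year 1900 → March 1900.
Day 19 is valid in March, giving March 19, 1900.
Now add 378 days from March 19, 1900.
March has 31 days, so 31 − 19 = 12 days remain after March 19, 1900; 378 − 12 = 366 left.
April 1900 has 30 days: 366 − 30 = 336 left.
May 1900 has 31 days: 336 − 31 = 305 left.
June 1900 has 30 days: 305 − 30 = 275 left.
July 1900 has 31 days: 275 − 31 = 244 left.
August 1900 has 31 days: 244 − 31 = 213 left.
September 1900 has 30 days: 213 − 30 = 183 left.
October 1900 has 31 days: 183 − 31 = 152 left.
November 1900 has 30 days: 152 − 30 = 122 left.
December 1900 has 31 days: 122 − 31 = 91 left.
January 1901 has 31 days: 91 − 31 = 60 left.
February 1901 has 28 days (1901 is not a leap year): 60 − 28 = 32 left.
March 1901 has 31 days: 32 − 31 = 1 left.
1 day into April 1901 → April 1, 1901.

April 1, 1901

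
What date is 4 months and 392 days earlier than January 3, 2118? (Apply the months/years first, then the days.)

Going back 4 months and 392 days from January 3, 2118: first the month/year part, then the days.
month 1 − 4 = -3, which is month 9 of year 2117 → September 2117.
Day 3 is valid in September, giving September 3, 2117.
Now subtract 392 days from September 3, 2117.
Going back 3 days from September 3, 2117 reaches the end of the previous month; 392 − 3 = 389 left.
August 2117 has 31 days: 389 − 31 = 358 left.
July 2117 has 31 days: 358 − 31 = 327 left.
June 2117 has 30 days: 327 − 30 = 297 left.
May 2117 has 31 days: 297 − 31 = 266 left.
April 2117 has 30 days: 266 − 30 = 236 left.
March 2117 has 31 days: 236 − 31 = 205 left.
February 2117 has 28 days (2117 is not a leap year): 205 − 28 = 177 left.
January 2117 has 31 days: 177 − 31 = 146 left.
December 2116 has 31 days: 146 − 31 = 115 left.
November 2116 has 30 days: 115 − 30 = 85 left.
October 2116 has 31 days: 85 − 31 = 54 left.
September 2116 has 30 days: 54 − 30 = 24 left.
August 2116 has 31 days; 31 − 24 = 7 → August 7, 2116.

August 7, 2116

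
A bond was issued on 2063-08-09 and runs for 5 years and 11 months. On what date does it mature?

July 9, 2069

Advancing 5 years and 11 months from August 9, 2063.
+5 years → 2068; month 8 + 11 = 19, which is month 7 of year 2069 → July 2069.
Day 9 is valid in July, giving July 9, 2069.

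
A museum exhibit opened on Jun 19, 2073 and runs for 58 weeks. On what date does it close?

Counting forward 58 weeks = 406 days from June 19, 2073.
June has 30 days, so 30 − 19 = 11 days remain after June 19, 2073; 406 − 11 = 395 left.
July 2073 has 31 days: 395 − 31 = 364 left.
August 2073 has 31 days: 364 − 31 = 333 left.
September 2073 has 30 days: 333 − 30 = 303 left.
October 2073 has 31 days: 303 − 31 = 272 left.
November 2073 has 30 days: 272 − 30 = 242 left.
December 2073 has 31 days: 242 − 31 = 211 left.
January 2074 has 31 days: 211 − 31 = 180 left.
February 2074 has 28 days (2074 is not a leap year): 180 − 28 = 152 left.
March 2074 has 31 days: 152 − 31 = 121 left.
April 2074 has 30 days: 121 − 30 = 91 left.
May 2074 has 31 days: 91 − 31 = 60 left.
June 2074 has 30 days: 60 − 30 = 30 left.
30 days into July 2074 → July 30, 2074.

July 30, 2074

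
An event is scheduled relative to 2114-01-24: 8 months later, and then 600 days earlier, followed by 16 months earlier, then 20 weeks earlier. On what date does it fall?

May 14, 2111

Adding 8 months from January 24, 2114:
month 1 + 8 = 9 → September 2114.
Day 24 is valid in September, giving September 24, 2114.
Counting back 600 days from September 24, 2114:
Going back 24 days from September 24, 2114 reaches the end of the previous month; 600 − 24 = 576 left.
August 2114 has 31 days: 576 − 31 = 545 left.
July 2114 has 31 days: 545 − 31 = 514 left.
June 2114 has 30 days: 514 − 30 = 484 left.
May 2114 has 31 days: 484 − 31 = 453 left.
April 2114 has 30 days: 453 − 30 = 423 left.
March 2114 has 31 days: 423 − 31 = 392 left.
February 2114 has 28 days (2114 is not a leap year): 392 − 28 = 364 left.
January 2114 has 31 days: 364 − 31 = 333 left.
December 2113 has 31 days: 333 − 31 = 302 left.
November 2113 has 30 days: 302 − 30 = 272 left.
October 2113 has 31 days: 272 − 31 = 241 left.
September 2113 has 30 days: 241 − 30 = 211 left.
August 2113 has 31 days: 211 − 31 = 180 left.
July 2113 has 31 days: 180 − 31 = 149 left.
June 2113 has 30 days: 149 − 30 = 119 left.
May 2113 has 31 days: 119 − 31 = 88 left.
April 2113 has 30 days: 88 − 30 = 58 left.
March 2113 has 31 days: 58 − 31 = 27 left.
February 2113 has 28 days; 28 − 27 = 1 → February 1, 2113.
Counting back 16 months from February 1, 2113:
month 2 − 16 = -14, which is month 10 of year 2111 → October 2111.
Day 1 is valid in October, giving October 1, 2111.
Counting back 20 weeks (= 140 days) from October 1, 2111:
Going back 1 day from October 1, 2111 reaches the end of the previous month; 140 − 1 = 139 left.
September 2111 has 30 days: 139 − 30 = 109 left.
August 2111 has 31 days: 109 − 31 = 78 left.
July 2111 has 31 days: 78 − 31 = 47 left.
June 2111 has 30 days: 47 − 30 = 17 left.
May 2111 has 31 days; 31 − 17 = 14 → May 14, 2111.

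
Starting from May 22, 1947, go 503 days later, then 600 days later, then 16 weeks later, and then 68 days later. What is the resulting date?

Adding 503 days from May 22, 1947:
May has 31 days, so 31 − 22 = 9 days remain after May 22, 1947; 503 − 9 = 494 left.
June 1947 has 30 days: 494 − 30 = 464 left.
July 1947 has 31 days: 464 − 31 = 433 left.
August 1947 has 31 days: 433 − 31 = 402 left.
September 1947 has 30 days: 402 − 30 = 372 left.
October 1947 has 31 days: 372 − 31 = 341 left.
November 1947 has 30 days: 341 − 30 = 311 left.
December 1947 has 31 days: 311 − 31 = 280 left.
January 1948 has 31 days: 280 − 31 = 249 left.
February 1948 has 29 days (1948 is a leap year): 249 − 29 = 220 left.
March 1948 has 31 days: 220 − 31 = 189 left.
April 1948 has 30 days: 189 − 30 = 159 left.
May 1948 has 31 days: 159 − 31 = 128 left.
June 1948 has 30 days: 128 − 30 = 98 left.
July 1948 has 31 days: 98 − 31 = 67 left.
August 1948 has 31 days: 67 − 31 = 36 left.
September 1948 has 30 days: 36 − 30 = 6 left.
6 days into October 1948 → October 6, 1948.
Advancing 600 days from October 6, 1948:
October has 31 days, so 31 − 6 = 25 days remain after October 6, 1948; 600 − 25 = 575 left.
November 1948 has 30 days: 575 − 30 = 545 left.
December 1948 has 31 days: 545 − 31 = 514 left.
January 1949 has 31 days: 514 − 31 = 483 left.
February 1949 has 28 days (1949 is not a leap year): 483 − 28 = 455 left.
March 1949 has 31 days: 455 − 31 = 424 left.
April 1949 has 30 days: 424 − 30 = 394 left.
May 1949 has 31 days: 394 − 31 = 363 left.
June 1949 has 30 days: 363 − 30 = 333 left.
July 1949 has 31 days: 333 − 31 = 302 left.
August 1949 has 31 days: 302 − 31 = 271 left.
September 1949 has 30 days: 271 − 30 = 241 left.
October 1949 has 31 days: 241 − 31 = 210 left.
November 1949 has 30 days: 210 − 30 = 180 left.
December 1949 has 31 days: 180 − 31 = 149 left.
January 1950 has 31 days: 149 − 31 = 118 left.
February 1950 has 28 days (1950 is not a leap year): 118 − 28 = 90 left.
March 1950 has 31 days: 90 − 31 = 59 left.
April 1950 has 30 days: 59 − 30 = 29 left.
29 days into May 1950 → May 29, 1950.
Counting forward 16 weeks (= 112 days) from May 29, 1950:
May has 31 days, so 31 − 29 = 2 days remain after May 29, 1950; 112 − 2 = 110 left.
June 1950 has 30 days: 110 − 30 = 80 left.
July 1950 has 31 days: 80 − 31 = 49 left.
August 1950 has 31 days: 49 − 31 = 18 left.
18 days into September 1950 → September 18, 1950.
Counting forward 68 days from September 18, 1950:
September has 30 days, so 30 − 18 = 12 days remain after September 18, 1950; 68 − 12 = 56 left.
October 1950 has 31 days: 56 − 31 = 25 left.
25 days into November 1950 → November 25, 1950.

November 25, 1950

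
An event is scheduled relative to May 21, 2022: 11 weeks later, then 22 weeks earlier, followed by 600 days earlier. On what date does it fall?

July 13, 2020

Adding 11 weeks (= 77 days) from May 21, 2022:
May has 31 days, so 31 − 21 = 10 days remain after May 21, 2022; 77 − 10 = 67 left.
June 2022 has 30 days: 67 − 30 = 37 left.
July 2022 has 31 days: 37 − 31 = 6 left.
6 days into August 2022 → August 6, 2022.
Subtracting 22 weeks (= 154 days) from August 6, 2022:
Going back 6 days from August 6, 2022 reaches the end of the previous month; 154 − 6 = 148 left.
July 2022 has 31 days: 148 − 31 = 117 left.
June 2022 has 30 days: 117 − 30 = 87 left.
May 2022 has 31 days: 87 − 31 = 56 left.
April 2022 has 30 days: 56 − 30 = 26 left.
March 2022 has 31 days; 31 − 26 = 5 → March 5, 2022.
Subtracting 600 days from March 5, 2022:
Going back 5 days from March 5, 2022 reaches the end of the previous month; 600 − 5 = 595 left.
February 2022 has 28 days (2022 is not a leap year): 595 − 28 = 567 left.
January 2022 has 31 days: 567 − 31 = 536 left.
December 2021 has 31 days: 536 − 31 = 505 left.
November 2021 has 30 days: 505 − 30 = 475 left.
October 2021 has 31 days: 475 − 31 = 444 left.
September 2021 has 30 days: 444 − 30 = 414 left.
August 2021 has 31 days: 414 − 31 = 383 left.
July 2021 has 31 days: 383 − 31 = 352 left.
June 2021 has 30 days: 352 − 30 = 322 left.
May 2021 has 31 days: 322 − 31 = 291 left.
April 2021 has 30 days: 291 − 30 = 261 left.
March 2021 has 31 days: 261 − 31 = 230 left.
February 2021 has 28 days (2021 is not a leap year): 230 − 28 = 202 left.
January 2021 has 31 days: 202 − 31 = 171 left.
December 2020 has 31 days: 171 − 31 = 140 left.
November 2020 has 30 days: 140 − 30 = 110 left.
October 2020 has 31 days: 110 − 31 = 79 left.
September 2020 has 30 days: 79 − 30 = 49 left.
August 2020 has 31 days: 49 − 31 = 18 left.
July 2020 has 31 days; 31 − 18 = 13 → July 13, 2020.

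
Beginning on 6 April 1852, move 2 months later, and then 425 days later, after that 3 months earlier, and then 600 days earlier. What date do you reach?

September 13, 1851

Counting forward 2 months from April 6, 1852:
month 4 + 2 = 6 → June 1852.
Day 6 is valid in June, giving June 6, 1852.
Adding 425 days from June 6, 1852:
June has 30 days, so 30 − 6 = 24 days remain after June 6, 1852; 425 − 24 = 401 left.
July 1852 has 31 days: 401 − 31 = 370 left.
August 1852 has 31 days: 370 − 31 = 339 left.
September 1852 has 30 days: 339 − 30 = 309 left.
October 1852 has 31 days: 309 − 31 = 278 left.
November 1852 has 30 days: 278 − 30 = 248 left.
December 1852 has 31 days: 248 − 31 = 217 left.
January 1853 has 31 days: 217 − 31 = 186 left.
February 1853 has 28 days (1853 is not a leap year): 186 − 28 = 158 left.
March 1853 has 31 days: 158 − 31 = 127 left.
April 1853 has 30 days: 127 − 30 = 97 left.
May 1853 has 31 days: 97 − 31 = 66 left.
June 1853 has 30 days: 66 − 30 = 36 left.
July 1853 has 31 days: 36 − 31 = 5 left.
5 days into August 1853 → August 5, 1853.
Counting back 3 months from August 5, 1853:
month 8 − 3 = 5 → May 1853.
Day 5 is valid in May, giving May 5, 1853.
Going back 600 days from May 5, 1853:
Going back 5 days from May 5, 1853 reaches the end of the previous month; 600 − 5 = 595 left.
April 1853 has 30 days: 595 − 30 = 565 left.
March 1853 has 31 days: 565 − 31 = 534 left.
February 1853 has 28 days (1853 is not a leap year): 534 − 28 = 506 left.
January 1853 has 31 days: 506 − 31 = 475 left.
December 1852 has 31 days: 475 − 31 = 444 left.
November 1852 has 30 days: 444 − 30 = 414 left.
October 1852 has 31 days: 414 − 31 = 383 left.
September 1852 has 30 days: 383 − 30 = 353 left.
August 1852 has 31 days: 353 − 31 = 322 left.
July 1852 has 31 days: 322 − 31 = 291 left.
June 1852 has 30 days: 291 − 30 = 261 left.
May 1852 has 31 days: 261 − 31 = 230 left.
April 1852 has 30 days: 230 − 30 = 200 left.
March 1852 has 31 days: 200 − 31 = 169 left.
February 1852 has 29 days (1852 is a leap year): 169 − 29 = 140 left.
January 1852 has 31 days: 140 − 31 = 109 left.
December 1851 has 31 days: 109 − 31 = 78 left.
November 1851 has 30 days: 78 − 30 = 48 left.
October 1851 has 31 days: 48 − 31 = 17 left.
September 1851 has 30 days; 30 − 17 = 13 → September 13, 1851.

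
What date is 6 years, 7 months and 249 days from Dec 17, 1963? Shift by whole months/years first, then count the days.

Counting forward 6 years, 7 months and 249 days from December 17, 1963: first the month/year part, then the days.
+6 years → 1969; month 12 + 7 = 19, which is month 7 of year 1970 → July 1970.
Day 17 is valid in July, giving July 17, 1970.
Now add 249 days from July 17, 1970.
July has 31 days, so 31 − 17 = 14 days remain after July 17, 1970; 249 − 14 = 235 left.
August 1970 has 31 days: 235 − 31 = 204 left.
September 1970 has 30 days: 204 − 30 = 174 left.
October 1970 has 31 days: 174 − 31 = 143 left.
November 1970 has 30 days: 143 − 30 = 113 left.
December 1970 has 31 days: 113 − 31 = 82 left.
January 1971 has 31 days: 82 − 31 = 51 left.
February 1971 has 28 days (1971 is not a leap year): 51 − 28 = 23 left.
23 days into March 1971 → March 23, 1971.

March 23, 1971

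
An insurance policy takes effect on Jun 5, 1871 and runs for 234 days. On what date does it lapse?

Advancing 234 days from June 5, 1871.
June has 30 days, so 30 − 5 = 25 days remain after June 5, 1871; 234 − 25 = 209 left.
July 1871 has 31 days: 209 − 31 = 178 left.
August 1871 has 31 days: 178 − 31 = 147 left.
September 1871 has 30 days: 147 − 30 = 117 left.
October 1871 has 31 days: 117 − 31 = 86 left.
November 1871 has 30 days: 86 − 30 = 56 left.
December 1871 has 31 days: 56 − 31 = 25 left.
25 days into January 1872 → January 25, 1872.

January 25, 1872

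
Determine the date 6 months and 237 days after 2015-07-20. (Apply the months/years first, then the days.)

Advancing 6 months and 237 days from July 20, 2015: first the month/year part, then the days.
month 7 + 6 = 13, which is month 1 of year 2016 → January 2016.
Day 20 is valid in January, giving January 20, 2016.
Now add 237 days from January 20, 2016.
January has 31 days, so 31 − 20 = 11 days remain after January 20, 2016; 237 − 11 = 226 left.
February 2016 has 29 days (2016 is a leap year): 226 − 29 = 197 left.
March 2016 has 31 days: 197 − 31 = 166 left.
April 2016 has 30 days: 166 − 30 = 136 left.
May 2016 has 31 days: 136 − 31 = 105 left.
June 2016 has 30 days: 105 − 30 = 75 left.
July 2016 has 31 days: 75 − 31 = 44 left.
August 2016 has 31 days: 44 − 31 = 13 left.
13 days into September 2016 → September 13, 2016.

September 13, 2016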